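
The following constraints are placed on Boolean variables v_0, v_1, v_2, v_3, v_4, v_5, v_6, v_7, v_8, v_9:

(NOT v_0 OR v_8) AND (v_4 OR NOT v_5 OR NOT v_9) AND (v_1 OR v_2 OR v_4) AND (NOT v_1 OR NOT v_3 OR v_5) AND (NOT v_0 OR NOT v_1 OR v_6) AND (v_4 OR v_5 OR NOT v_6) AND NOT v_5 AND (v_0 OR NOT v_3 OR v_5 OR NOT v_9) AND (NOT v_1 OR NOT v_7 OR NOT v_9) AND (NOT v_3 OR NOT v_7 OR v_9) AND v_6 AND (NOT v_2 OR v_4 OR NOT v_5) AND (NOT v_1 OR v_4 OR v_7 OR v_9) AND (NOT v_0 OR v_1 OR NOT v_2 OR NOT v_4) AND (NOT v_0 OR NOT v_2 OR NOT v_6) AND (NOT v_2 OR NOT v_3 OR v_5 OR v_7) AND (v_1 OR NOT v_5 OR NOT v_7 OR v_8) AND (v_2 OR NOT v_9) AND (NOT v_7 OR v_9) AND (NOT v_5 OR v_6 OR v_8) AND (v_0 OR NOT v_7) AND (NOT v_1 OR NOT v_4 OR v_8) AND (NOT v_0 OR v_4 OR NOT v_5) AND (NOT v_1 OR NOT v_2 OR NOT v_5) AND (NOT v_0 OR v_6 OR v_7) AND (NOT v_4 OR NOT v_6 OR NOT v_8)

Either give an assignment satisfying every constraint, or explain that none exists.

v_0 = False, v_1 = False, v_2 = False, v_3 = True, v_4 = True, v_5 = False, v_6 = True, v_7 = False, v_8 = False, v_9 = False

Unit clause (NOT v_5) forces v_5 = False.
Unit clause (v_6) forces v_6 = True.
In (v_4 OR v_5 OR NOT v_6) only v_4 is left, so v_4 = True.
In (NOT v_4 OR NOT v_6 OR NOT v_8) only NOT v_8 is left, so v_8 = False.
In (NOT v_0 OR v_8) only NOT v_0 is left, so v_0 = False.
In (v_0 OR NOT v_7) only NOT v_7 is left, so v_7 = False.
In (NOT v_1 OR NOT v_4 OR v_8) only NOT v_1 is left, so v_1 = False.
Set v_2 = False.
  then (v_2 OR NOT v_9) forces v_9 = False.
Set v_3 = True.
All clauses satisfied.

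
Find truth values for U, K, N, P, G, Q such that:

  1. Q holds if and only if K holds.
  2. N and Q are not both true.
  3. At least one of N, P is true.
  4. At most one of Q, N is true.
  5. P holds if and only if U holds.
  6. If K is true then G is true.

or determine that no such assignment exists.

U = False, K = False, N = True, P = False, G = True, Q = False

  (1) Q=F, K=F — same ✓
  (2) N=T, Q=F — not both ✓
  (3) {N, P}: 1 true — at least one ✓
  (4) {Q, N}: 1 true — at most one ✓
  (5) P=F, U=F — same ✓
  (6) K=F ⇒ G: vacuous ✓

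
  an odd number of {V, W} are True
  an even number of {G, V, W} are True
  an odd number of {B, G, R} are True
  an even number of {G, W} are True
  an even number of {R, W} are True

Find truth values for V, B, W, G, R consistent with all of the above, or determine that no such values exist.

V=F, B=T, W=T, G=T, R=T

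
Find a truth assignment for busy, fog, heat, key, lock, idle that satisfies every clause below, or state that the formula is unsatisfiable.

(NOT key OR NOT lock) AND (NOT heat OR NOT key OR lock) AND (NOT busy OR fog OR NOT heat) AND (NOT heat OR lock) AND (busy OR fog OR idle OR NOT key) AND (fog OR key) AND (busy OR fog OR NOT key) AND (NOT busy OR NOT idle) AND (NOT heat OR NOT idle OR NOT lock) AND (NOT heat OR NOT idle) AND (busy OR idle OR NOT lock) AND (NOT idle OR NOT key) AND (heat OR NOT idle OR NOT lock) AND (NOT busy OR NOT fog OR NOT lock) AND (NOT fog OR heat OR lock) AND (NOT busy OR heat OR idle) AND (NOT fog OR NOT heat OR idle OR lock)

Unsatisfiable — no assignment works.

Case lock = True:
  (NOT key OR NOT lock) forces key = False.
  (fog OR key) forces fog = True.
  (NOT busy OR NOT fog OR NOT lock) forces busy = False.
  (busy OR idle OR NOT lock) forces idle = True.
  (NOT heat OR NOT idle OR NOT lock) forces heat = False.
  Clause (heat OR NOT idle OR NOT lock) is falsified — contradiction.
Case lock = False:
  (NOT heat OR lock) forces heat = False.
  (NOT fog OR heat OR lock) forces fog = False.
  (fog OR key) forces key = True.
  (busy OR fog OR NOT key) forces busy = True.
  (NOT busy OR NOT idle) forces idle = False.
  Clause (NOT busy OR heat OR idle) is falsified — contradiction.
Both cases fail, so the formula is unsatisfiable.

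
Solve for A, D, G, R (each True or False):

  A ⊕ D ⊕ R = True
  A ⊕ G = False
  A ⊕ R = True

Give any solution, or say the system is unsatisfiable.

A = True, D = False, G = True, R = False

A ⊕ D ⊕ R = T ⊕ F ⊕ F = True ✓
A ⊕ G = T ⊕ T = False ✓
A ⊕ R = T ⊕ F = True ✓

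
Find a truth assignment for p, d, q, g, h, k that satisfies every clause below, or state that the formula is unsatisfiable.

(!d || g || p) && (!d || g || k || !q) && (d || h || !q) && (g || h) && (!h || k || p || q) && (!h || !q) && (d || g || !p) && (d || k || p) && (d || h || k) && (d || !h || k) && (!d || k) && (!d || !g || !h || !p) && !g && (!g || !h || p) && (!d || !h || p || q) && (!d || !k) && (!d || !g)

p = False, d = False, q = False, g = False, h = True, k = True

Unit clause (!g) forces g = False.
In (g || h) only h is left, so h = True.
In (!h || !q) only !q is left, so q = False.
Set p = False.
  then (!d || g || p) forces d = False.
  then (!h || k || p || q) forces k = True.
All clauses satisfied.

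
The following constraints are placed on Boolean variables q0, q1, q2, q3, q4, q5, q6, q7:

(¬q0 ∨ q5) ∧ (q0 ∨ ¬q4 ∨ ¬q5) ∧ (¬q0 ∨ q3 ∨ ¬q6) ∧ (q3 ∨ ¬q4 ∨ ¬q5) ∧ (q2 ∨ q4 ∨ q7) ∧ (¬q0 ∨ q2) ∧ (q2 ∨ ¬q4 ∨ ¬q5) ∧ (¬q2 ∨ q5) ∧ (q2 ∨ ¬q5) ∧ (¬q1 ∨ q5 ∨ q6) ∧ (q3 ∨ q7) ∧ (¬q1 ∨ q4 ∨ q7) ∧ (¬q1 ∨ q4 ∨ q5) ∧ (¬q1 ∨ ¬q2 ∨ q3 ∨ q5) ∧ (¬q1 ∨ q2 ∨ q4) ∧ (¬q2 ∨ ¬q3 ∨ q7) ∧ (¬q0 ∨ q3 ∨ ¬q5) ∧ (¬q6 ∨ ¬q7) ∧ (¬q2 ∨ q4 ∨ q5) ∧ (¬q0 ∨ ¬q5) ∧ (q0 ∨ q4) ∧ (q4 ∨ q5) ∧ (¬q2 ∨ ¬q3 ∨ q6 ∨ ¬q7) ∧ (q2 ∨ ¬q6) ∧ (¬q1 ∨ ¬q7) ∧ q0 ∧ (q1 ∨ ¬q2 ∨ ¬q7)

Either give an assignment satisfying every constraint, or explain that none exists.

No satisfying assignment exists.

Case q0 = True:
  (¬q0 ∨ q5) forces q5 = True.
  Clause (¬q0 ∨ ¬q5) is falsified — contradiction.
Case q0 = False:
  Clause (q0) is falsified — contradiction.
Both cases fail, so the formula is unsatisfiable.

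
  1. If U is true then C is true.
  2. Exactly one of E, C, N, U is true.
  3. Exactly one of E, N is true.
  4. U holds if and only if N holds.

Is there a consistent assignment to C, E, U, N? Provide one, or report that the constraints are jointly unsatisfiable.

C: False, E: True, U: False, N: False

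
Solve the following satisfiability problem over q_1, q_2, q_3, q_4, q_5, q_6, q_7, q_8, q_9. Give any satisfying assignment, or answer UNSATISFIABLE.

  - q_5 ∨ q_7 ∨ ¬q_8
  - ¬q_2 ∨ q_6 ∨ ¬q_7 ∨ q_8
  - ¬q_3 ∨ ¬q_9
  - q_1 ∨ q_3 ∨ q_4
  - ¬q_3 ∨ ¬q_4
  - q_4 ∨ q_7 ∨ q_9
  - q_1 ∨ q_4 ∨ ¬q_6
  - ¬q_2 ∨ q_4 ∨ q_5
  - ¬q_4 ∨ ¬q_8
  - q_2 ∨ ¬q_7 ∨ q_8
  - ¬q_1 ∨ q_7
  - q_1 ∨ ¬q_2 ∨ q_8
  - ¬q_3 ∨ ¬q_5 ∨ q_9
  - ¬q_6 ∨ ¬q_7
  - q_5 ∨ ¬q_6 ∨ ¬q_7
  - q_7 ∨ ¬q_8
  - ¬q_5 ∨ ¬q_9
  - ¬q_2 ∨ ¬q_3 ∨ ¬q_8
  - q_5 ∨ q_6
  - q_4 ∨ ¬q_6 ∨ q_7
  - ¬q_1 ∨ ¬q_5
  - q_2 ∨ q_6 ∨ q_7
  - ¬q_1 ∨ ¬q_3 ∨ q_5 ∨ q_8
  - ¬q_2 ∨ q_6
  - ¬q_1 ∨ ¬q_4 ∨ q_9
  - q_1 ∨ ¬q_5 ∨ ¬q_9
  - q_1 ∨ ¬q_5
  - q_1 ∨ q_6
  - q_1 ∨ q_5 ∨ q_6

q_1=F, q_2=F, q_3=F, q_4=T, q_5=F, q_6=T, q_7=F, q_8=F, q_9=T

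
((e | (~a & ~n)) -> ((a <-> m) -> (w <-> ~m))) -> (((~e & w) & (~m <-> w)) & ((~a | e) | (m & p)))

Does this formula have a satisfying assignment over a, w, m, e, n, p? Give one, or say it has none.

a = False, w = False, m = False, e = True, n = False, p = False

  ((e | (~a & ~n)) -> ((a <-> m) -> (w <-> ~m))) -> (((~e & w) & (~m <-> w)) & ((~a | e) | (m & p))) = True
    (e | (~a & ~n)) -> ((a <-> m) -> (w <-> ~m)) = False
      e | (~a & ~n) = True
        ~a & ~n = True
          ~a = True
          ~n = True
      (a <-> m) -> (w <-> ~m) = False
        a <-> m = True
        w <-> ~m = False
          ~m = True
    ((~e & w) & (~m <-> w)) & ((~a | e) | (m & p)) = False
      (~e & w) & (~m <-> w) = False
        ~e & w = False
          ~e = False
        ~m <-> w = False
          ~m = True
      (~a | e) | (m & p) = True
        ~a | e = True
          ~a = True
        m & p = False
The formula evaluates to True.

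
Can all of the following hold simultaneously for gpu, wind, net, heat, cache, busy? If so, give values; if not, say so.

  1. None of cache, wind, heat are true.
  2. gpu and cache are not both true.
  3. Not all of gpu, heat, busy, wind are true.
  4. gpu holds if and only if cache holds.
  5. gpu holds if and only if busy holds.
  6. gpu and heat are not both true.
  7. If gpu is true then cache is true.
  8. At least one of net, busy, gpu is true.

gpu=F, wind=F, net=T, heat=F, cache=F, busy=F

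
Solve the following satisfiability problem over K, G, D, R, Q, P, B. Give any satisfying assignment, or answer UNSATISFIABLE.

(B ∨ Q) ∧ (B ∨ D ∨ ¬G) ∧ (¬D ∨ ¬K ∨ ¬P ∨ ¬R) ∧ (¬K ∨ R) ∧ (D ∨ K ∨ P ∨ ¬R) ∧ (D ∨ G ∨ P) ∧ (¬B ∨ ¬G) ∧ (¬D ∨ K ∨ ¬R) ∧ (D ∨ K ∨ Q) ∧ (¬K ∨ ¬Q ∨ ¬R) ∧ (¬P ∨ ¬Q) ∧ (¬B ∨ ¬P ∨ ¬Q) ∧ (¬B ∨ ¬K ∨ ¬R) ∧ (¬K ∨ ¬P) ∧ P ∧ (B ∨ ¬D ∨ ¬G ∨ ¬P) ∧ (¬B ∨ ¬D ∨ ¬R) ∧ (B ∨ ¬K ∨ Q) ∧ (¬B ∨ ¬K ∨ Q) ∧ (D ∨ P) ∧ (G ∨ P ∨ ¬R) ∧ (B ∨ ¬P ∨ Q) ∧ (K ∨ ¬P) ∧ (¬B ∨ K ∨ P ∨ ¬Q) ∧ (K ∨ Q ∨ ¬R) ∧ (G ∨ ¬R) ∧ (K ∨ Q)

Unsatisfiable

Case K = True:
  (¬K ∨ R) forces R = True.
  (¬K ∨ ¬Q ∨ ¬R) forces Q = False.
  (B ∨ Q) forces B = True.
  Clause (¬B ∨ ¬K ∨ ¬R) is falsified — contradiction.
Case K = False:
  (P) forces P = True.
  Clause (K ∨ ¬P) is falsified — contradiction.
Both cases fail, so the formula is unsatisfiable.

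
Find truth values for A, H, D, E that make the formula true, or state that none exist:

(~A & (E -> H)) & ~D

A = False, H = True, D = False, E = False

  ~A & (E -> H) = True
    ~A = True
    E -> H = True
  ~D = True
Both conjuncts True, so the formula holds.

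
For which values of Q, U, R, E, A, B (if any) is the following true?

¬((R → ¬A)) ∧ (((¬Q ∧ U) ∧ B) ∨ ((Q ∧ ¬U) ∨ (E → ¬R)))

Q = True; U = False; R = True; E = True; A = True; B = False

  ¬((R → ¬A)) = True
    R → ¬A = False
      ¬A = False
  ((¬Q ∧ U) ∧ B) ∨ ((Q ∧ ¬U) ∨ (E → ¬R)) = True
    (¬Q ∧ U) ∧ B = False
      ¬Q ∧ U = False
        ¬Q = False
    (Q ∧ ¬U) ∨ (E → ¬R) = True
      Q ∧ ¬U = True
        ¬U = True
      E → ¬R = False
        ¬R = False
Both conjuncts True, so the formula holds.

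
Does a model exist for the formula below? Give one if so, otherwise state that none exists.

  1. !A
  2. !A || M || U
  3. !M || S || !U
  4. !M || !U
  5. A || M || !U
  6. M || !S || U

Unit clause (!A) forces A = False.
Try U = True:
  (!M || !U) forces M = False.
  clause (A || M || !U) is falsified — backtrack.
So U = False.
Set S = True.
  then (M || !S || U) forces M = True.
Check each clause:
  (!A): !A holds.
  (!A || M || U): !A holds.
  (!M || S || !U): S holds.
  (!M || !U): !U holds.
  (A || M || !U): M holds.
  (M || !S || U): M holds.
All clauses satisfied.

U: False, S: True, M: True, A: False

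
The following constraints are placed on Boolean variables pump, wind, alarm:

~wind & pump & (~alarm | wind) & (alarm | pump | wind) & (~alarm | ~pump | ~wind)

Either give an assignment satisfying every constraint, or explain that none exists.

Unit clause (~wind) forces wind = False.
Unit clause (pump) forces pump = True.
In (~alarm | wind) only ~alarm is left, so alarm = False.
Check each clause:
  (~wind): ~wind holds.
  (pump): pump holds.
  (~alarm | wind): ~alarm holds.
  (alarm | pump | wind): pump holds.
  (~alarm | ~pump | ~wind): ~alarm holds.
All clauses satisfied.

pump = True; wind = False; alarm = False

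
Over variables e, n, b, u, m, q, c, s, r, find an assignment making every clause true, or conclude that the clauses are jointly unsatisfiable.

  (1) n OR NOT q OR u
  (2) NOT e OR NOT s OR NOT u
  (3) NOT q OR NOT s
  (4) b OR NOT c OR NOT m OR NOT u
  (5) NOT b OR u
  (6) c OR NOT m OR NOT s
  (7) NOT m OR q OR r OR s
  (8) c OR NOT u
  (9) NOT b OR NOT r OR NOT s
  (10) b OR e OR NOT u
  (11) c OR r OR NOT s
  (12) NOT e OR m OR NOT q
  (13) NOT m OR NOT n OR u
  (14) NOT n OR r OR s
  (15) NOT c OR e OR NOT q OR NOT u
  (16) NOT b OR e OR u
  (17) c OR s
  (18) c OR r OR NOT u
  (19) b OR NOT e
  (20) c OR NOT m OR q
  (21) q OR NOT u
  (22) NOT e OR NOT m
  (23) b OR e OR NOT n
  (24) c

Unit clause (c) forces c = True.
Set e = False.
Set n = False.
Set b = False.
  then (b OR e OR NOT u) forces u = False.
  then (n OR NOT q OR u) forces q = False.
Set m = False.
Set s = True.
Set r = True.
All clauses satisfied.

e: False; n: False; b: False; u: False; m: False; q: False; c: True; s: True; r: True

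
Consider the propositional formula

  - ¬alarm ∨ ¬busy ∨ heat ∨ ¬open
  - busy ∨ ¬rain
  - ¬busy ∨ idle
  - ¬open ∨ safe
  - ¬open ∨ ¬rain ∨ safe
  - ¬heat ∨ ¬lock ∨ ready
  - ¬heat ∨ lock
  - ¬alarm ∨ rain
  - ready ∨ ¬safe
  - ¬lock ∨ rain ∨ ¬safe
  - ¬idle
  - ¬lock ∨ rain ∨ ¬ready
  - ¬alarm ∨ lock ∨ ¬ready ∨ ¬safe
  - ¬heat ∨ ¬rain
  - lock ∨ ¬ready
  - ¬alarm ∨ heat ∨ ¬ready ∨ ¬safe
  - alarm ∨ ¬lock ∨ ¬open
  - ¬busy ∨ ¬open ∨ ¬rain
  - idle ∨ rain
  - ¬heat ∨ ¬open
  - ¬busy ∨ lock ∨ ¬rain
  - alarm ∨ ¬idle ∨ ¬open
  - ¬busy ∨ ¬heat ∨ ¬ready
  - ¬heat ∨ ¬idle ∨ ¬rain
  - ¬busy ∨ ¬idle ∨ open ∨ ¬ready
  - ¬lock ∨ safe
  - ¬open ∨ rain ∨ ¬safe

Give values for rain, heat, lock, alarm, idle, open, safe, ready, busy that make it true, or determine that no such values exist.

Case idle = True:
  Clause (¬idle) is falsified — contradiction.
Case idle = False:
  (¬busy ∨ idle) forces busy = False.
  (busy ∨ ¬rain) forces rain = False.
  Clause (idle ∨ rain) is falsified — contradiction.
Both cases fail, so the formula is unsatisfiable.

Unsatisfiable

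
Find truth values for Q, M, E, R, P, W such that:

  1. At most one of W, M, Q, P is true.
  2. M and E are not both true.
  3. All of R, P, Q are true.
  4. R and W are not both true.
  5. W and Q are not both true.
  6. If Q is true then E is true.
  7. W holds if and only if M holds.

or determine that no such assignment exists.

Unsatisfiable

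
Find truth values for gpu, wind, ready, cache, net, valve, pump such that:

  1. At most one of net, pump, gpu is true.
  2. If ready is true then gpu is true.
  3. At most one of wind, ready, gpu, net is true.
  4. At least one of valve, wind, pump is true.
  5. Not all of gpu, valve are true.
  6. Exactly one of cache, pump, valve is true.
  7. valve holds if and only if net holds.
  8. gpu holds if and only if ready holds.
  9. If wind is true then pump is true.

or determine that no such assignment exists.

gpu = False; wind = False; ready = False; cache = False; net = False; valve = False; pump = True

  (1) {net, pump, gpu}: 1 true — at most one ✓
  (2) ready=F ⇒ gpu: vacuous ✓
  (3) {wind, ready, gpu, net}: 0 true — at most one ✓
  (4) {valve, wind, pump}: 1 true — at least one ✓
  (5) {gpu, valve}: 0/2 true — not all ✓
  (6) {cache, pump, valve}: 1 true — exactly one ✓
  (7) valve=F, net=F — same ✓
  (8) gpu=F, ready=F — same ✓
  (9) wind=F ⇒ pump: vacuous ✓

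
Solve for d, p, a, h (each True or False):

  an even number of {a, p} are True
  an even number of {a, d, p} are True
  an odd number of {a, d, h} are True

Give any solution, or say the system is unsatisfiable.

d = False, p = False, a = False, h = True

{a, p}: 0 true → even ✓
{a, d, p}: 0 true → even ✓
{a, d, h}: 1 true → odd ✓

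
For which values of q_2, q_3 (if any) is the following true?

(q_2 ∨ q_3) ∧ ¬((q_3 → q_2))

q_2 = False, q_3 = True

  q_2 ∨ q_3 = True
  ¬((q_3 → q_2)) = True
    q_3 → q_2 = False
Both conjuncts True, so the formula holds.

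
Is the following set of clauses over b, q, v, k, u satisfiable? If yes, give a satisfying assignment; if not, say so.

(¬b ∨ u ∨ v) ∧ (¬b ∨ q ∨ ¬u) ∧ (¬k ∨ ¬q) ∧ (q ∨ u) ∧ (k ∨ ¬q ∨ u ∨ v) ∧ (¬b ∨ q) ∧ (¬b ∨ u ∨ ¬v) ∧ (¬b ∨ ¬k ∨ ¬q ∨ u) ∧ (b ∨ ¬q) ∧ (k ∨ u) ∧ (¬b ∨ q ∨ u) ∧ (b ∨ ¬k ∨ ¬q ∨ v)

Set b = False.
  then (b ∨ ¬q) forces q = False.
  then (q ∨ u) forces u = True.
Set v = True.
Set k = False.
All clauses satisfied.

b = False; q = False; v = True; k = False; u = True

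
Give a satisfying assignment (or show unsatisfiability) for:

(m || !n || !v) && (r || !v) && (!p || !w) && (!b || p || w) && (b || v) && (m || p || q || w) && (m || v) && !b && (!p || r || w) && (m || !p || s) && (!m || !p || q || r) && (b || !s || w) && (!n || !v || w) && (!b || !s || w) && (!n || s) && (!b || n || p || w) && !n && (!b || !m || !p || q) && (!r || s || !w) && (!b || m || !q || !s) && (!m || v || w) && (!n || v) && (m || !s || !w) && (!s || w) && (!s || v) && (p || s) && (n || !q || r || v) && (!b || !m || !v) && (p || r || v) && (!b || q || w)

Unit clause (!b) forces b = False.
Unit clause (!n) forces n = False.
In (b || v) only v is left, so v = True.
In (r || !v) only r is left, so r = True.
Set p = True.
  then (!p || !w) forces w = False.
  then (b || !s || w) forces s = False.
  then (m || !p || s) forces m = True.
Set q = False.
All clauses satisfied.

b=F; p=T; m=T; r=T; n=F; q=F; v=T; w=F; s=F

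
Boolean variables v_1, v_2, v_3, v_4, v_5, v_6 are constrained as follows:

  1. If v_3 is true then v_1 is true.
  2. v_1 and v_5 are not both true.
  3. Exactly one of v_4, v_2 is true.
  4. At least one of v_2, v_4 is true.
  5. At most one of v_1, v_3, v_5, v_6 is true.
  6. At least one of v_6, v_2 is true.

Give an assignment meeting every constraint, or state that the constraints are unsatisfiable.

v_1 = False, v_2 = False, v_3 = False, v_4 = True, v_5 = False, v_6 = True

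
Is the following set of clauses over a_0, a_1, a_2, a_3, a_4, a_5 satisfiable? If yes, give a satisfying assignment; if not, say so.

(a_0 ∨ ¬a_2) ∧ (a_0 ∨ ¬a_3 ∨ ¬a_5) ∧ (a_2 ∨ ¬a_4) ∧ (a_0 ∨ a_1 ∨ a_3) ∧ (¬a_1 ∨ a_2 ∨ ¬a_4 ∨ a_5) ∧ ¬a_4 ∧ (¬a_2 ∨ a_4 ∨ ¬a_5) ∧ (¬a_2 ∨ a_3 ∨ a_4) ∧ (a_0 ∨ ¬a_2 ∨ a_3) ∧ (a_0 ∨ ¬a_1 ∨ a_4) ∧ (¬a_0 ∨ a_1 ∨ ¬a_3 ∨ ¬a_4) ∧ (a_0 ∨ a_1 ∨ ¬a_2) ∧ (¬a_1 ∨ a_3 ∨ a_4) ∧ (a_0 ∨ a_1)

Unit clause (¬a_4) forces a_4 = False.
Set a_0 = True.
Set a_1 = True.
  then (¬a_1 ∨ a_3 ∨ a_4) forces a_3 = True.
Set a_2 = True.
  then (¬a_2 ∨ a_4 ∨ ¬a_5) forces a_5 = False.
All clauses satisfied.

a_0: True, a_1: True, a_2: True, a_3: True, a_4: False, a_5: False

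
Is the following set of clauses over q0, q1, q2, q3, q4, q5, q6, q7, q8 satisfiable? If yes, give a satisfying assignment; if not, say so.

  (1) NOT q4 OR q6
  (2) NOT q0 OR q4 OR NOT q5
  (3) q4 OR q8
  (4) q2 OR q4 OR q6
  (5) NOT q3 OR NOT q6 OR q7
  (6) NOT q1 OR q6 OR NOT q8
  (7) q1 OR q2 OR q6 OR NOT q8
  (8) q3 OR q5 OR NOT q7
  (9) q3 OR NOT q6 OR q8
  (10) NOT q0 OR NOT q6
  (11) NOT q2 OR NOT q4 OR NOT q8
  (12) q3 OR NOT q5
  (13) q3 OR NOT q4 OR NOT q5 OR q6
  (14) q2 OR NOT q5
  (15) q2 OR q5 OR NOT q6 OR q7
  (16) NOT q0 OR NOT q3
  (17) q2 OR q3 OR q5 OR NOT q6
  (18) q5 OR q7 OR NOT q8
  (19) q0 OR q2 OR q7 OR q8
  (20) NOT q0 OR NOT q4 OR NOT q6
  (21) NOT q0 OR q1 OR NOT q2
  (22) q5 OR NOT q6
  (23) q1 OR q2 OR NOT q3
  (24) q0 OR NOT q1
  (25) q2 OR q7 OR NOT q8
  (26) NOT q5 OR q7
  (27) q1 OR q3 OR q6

q0=F, q1=F, q2=T, q3=T, q4=F, q5=T, q6=T, q7=T, q8=T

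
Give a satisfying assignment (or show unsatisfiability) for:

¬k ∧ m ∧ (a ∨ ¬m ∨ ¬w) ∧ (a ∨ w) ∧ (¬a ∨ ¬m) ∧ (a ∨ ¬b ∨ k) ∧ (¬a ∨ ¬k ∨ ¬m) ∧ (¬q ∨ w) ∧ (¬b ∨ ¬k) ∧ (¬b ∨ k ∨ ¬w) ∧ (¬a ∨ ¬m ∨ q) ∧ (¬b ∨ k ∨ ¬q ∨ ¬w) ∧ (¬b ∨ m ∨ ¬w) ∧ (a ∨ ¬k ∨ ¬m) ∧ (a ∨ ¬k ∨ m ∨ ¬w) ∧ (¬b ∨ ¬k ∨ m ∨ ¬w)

Case k = True:
  Clause (¬k) is falsified — contradiction.
Case k = False:
  (m) forces m = True.
  (¬a ∨ ¬m) forces a = False.
  (a ∨ ¬m ∨ ¬w) forces w = False.
  Clause (a ∨ w) is falsified — contradiction.
Both cases fail, so the formula is unsatisfiable.

No satisfying assignment exists.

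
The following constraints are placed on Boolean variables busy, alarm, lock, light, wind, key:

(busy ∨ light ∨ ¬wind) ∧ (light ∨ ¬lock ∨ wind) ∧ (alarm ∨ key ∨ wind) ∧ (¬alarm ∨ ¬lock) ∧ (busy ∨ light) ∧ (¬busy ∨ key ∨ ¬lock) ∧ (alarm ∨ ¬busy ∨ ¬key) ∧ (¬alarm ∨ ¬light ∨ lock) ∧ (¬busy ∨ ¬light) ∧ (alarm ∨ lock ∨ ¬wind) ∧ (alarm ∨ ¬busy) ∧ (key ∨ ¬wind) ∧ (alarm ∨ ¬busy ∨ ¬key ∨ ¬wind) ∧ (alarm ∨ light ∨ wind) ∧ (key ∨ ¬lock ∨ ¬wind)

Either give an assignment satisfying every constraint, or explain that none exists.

busy=F, alarm=F, lock=T, light=T, wind=F, key=T

Set busy = False.
  then (busy ∨ light) forces light = True.
Try alarm = True:
  (¬alarm ∨ ¬lock) forces lock = False.
  clause (¬alarm ∨ ¬light ∨ lock) is falsified — backtrack.
So alarm = False.
Set lock = True.
Set wind = False.
  then (alarm ∨ key ∨ wind) forces key = True.
All clauses satisfied.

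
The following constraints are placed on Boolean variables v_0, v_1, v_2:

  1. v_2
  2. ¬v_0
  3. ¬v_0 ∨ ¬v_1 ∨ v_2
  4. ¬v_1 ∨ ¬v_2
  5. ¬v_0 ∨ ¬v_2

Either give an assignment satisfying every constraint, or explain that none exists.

Unit clause (v_2) forces v_2 = True.
Unit clause (¬v_0) forces v_0 = False.
In (¬v_1 ∨ ¬v_2) only ¬v_1 is left, so v_1 = False.
Check each clause:
  (v_2): v_2 holds.
  (¬v_0): ¬v_0 holds.
  (¬v_0 ∨ ¬v_1 ∨ v_2): ¬v_0 holds.
  (¬v_1 ∨ ¬v_2): ¬v_1 holds.
  (¬v_0 ∨ ¬v_2): ¬v_0 holds.
All clauses satisfied.

v_0: False; v_1: False; v_2: True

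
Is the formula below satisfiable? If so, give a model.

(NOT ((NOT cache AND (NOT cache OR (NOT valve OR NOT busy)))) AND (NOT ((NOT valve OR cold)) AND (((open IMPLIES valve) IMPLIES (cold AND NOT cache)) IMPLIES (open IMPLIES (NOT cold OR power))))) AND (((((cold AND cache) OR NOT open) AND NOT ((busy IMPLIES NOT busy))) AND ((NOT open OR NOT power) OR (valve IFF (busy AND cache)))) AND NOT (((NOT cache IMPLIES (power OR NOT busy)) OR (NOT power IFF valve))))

Case cache = True: the conjunct NOT (((NOT cache IMPLIES (power OR NOT busy)) OR (NOT power IFF valve))) becomes NOT ((True OR (NOT power IFF valve))) = False.
Case cache = False: the conjunct NOT ((NOT cache AND (NOT cache OR (NOT valve OR NOT busy)))) becomes NOT ((True AND True)) = False.
Both cases fail — unsatisfiable.

No satisfying assignment exists.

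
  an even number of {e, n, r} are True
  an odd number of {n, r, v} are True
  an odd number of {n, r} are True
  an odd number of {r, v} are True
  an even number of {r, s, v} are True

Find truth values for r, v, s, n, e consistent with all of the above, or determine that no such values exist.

r: True; v: False; s: True; n: False; e: True

{e, n, r}: 2 true → even ✓
{n, r, v}: 1 true → odd ✓
{n, r}: 1 true → odd ✓
{r, v}: 1 true → odd ✓
{r, s, v}: 2 true → even ✓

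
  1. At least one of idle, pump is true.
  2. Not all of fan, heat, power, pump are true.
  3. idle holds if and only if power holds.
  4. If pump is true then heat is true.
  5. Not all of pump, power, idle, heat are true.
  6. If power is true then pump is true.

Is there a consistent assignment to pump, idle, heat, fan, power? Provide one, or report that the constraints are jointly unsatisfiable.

pump=T; idle=F; heat=T; fan=T; power=F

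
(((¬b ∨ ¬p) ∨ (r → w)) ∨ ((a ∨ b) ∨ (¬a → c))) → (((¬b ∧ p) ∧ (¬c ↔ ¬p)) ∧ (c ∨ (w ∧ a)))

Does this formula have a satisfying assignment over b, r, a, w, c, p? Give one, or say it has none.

b: False, r: False, a: True, w: True, c: True, p: True

  (((¬b ∨ ¬p) ∨ (r → w)) ∨ ((a ∨ b) ∨ (¬a → c))) → (((¬b ∧ p) ∧ (¬c ↔ ¬p)) ∧ (c ∨ (w ∧ a))) = True
    ((¬b ∨ ¬p) ∨ (r → w)) ∨ ((a ∨ b) ∨ (¬a → c)) = True
      (¬b ∨ ¬p) ∨ (r → w) = True
        ¬b ∨ ¬p = True
          ¬b = True
          ¬p = False
        r → w = True
      (a ∨ b) ∨ (¬a → c) = True
        a ∨ b = True
        ¬a → c = True
          ¬a = False
    ((¬b ∧ p) ∧ (¬c ↔ ¬p)) ∧ (c ∨ (w ∧ a)) = True
      (¬b ∧ p) ∧ (¬c ↔ ¬p) = True
        ¬b ∧ p = True
          ¬b = True
        ¬c ↔ ¬p = True
          ¬c = False
          ¬p = False
      c ∨ (w ∧ a) = True
        w ∧ a = True
The formula evaluates to True.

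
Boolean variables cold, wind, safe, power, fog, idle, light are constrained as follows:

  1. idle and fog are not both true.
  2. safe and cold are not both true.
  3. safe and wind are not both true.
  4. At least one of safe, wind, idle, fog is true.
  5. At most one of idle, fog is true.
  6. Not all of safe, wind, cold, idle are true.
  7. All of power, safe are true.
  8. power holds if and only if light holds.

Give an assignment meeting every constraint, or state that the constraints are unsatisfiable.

cold = False; wind = False; safe = True; power = True; fog = False; idle = True; light = True

  (1) idle=T, fog=F — not both ✓
  (2) safe=T, cold=F — not both ✓
  (3) safe=T, wind=F — not both ✓
  (4) {safe, wind, idle, fog}: 2 true — at least one ✓
  (5) {idle, fog}: 1 true — at most one ✓
  (6) {safe, wind, cold, idle}: 2/4 true — not all ✓
  (7) {power, safe}: all 2 true ✓
  (8) power=T, light=T — same ✓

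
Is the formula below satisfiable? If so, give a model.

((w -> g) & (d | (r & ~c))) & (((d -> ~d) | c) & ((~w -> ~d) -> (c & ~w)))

r = False, c = True, g = False, w = False, d = True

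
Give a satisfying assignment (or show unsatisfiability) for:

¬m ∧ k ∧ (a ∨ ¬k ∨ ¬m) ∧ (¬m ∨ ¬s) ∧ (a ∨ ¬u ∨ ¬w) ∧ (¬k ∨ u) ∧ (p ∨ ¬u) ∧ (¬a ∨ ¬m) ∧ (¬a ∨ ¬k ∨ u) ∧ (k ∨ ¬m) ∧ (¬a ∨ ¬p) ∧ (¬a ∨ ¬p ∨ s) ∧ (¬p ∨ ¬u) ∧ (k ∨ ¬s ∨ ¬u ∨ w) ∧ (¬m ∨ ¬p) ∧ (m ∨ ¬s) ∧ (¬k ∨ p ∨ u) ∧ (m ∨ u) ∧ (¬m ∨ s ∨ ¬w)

Case m = True:
  Clause (¬m) is falsified — contradiction.
Case m = False:
  (k) forces k = True.
  (¬k ∨ u) forces u = True.
  (p ∨ ¬u) forces p = True.
  Clause (¬p ∨ ¬u) is falsified — contradiction.
Both cases fail, so the formula is unsatisfiable.

No satisfying assignment exists.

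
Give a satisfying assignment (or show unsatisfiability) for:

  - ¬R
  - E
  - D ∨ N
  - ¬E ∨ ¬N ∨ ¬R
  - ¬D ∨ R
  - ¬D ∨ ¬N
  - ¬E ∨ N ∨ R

Unit clause (¬R) forces R = False.
Unit clause (E) forces E = True.
In (¬D ∨ R) only ¬D is left, so D = False.
In (¬E ∨ N ∨ R) only N is left, so N = True.
All clauses satisfied.

E=T, N=T, D=F, R=F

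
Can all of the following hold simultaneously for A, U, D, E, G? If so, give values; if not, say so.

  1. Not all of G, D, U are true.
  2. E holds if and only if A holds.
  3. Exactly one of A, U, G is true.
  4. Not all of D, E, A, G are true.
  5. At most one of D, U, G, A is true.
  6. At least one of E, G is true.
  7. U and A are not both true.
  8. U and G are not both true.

A: False, U: False, D: False, E: False, G: True

  (1) {G, D, U}: 1/3 true — not all ✓
  (2) E=F, A=F — same ✓
  (3) {A, U, G}: 1 true — exactly one ✓
  (4) {D, E, A, G}: 1/4 true — not all ✓
  (5) {D, U, G, A}: 1 true — at most one ✓
  (6) {E, G}: 1 true — at least one ✓
  (7) U=F, A=F — not both ✓
  (8) U=F, G=T — not both ✓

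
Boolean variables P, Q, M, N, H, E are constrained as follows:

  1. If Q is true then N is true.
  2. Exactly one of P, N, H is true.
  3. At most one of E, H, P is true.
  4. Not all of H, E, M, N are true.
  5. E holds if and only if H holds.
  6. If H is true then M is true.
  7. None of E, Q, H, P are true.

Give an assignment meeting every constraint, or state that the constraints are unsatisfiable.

P = False; Q = False; M = True; N = True; H = False; E = False

  (1) Q=F ⇒ N: vacuous ✓
  (2) {P, N, H}: 1 true — exactly one ✓
  (3) {E, H, P}: 0 true — at most one ✓
  (4) {H, E, M, N}: 2/4 true — not all ✓
  (5) E=F, H=F — same ✓
  (6) H=F ⇒ M: vacuous ✓
  (7) {E, Q, H, P}: 0 true — none ✓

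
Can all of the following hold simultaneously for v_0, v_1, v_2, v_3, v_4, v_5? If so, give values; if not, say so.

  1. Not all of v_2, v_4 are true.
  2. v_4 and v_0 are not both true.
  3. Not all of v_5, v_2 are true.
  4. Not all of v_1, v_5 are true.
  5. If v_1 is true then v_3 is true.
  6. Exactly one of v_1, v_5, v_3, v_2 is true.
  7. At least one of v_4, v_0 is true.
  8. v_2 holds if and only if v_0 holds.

v_0: True; v_1: False; v_2: True; v_3: False; v_4: False; v_5: False

  (1) {v_2, v_4}: 1/2 true — not all ✓
  (2) v_4=F, v_0=T — not both ✓
  (3) {v_5, v_2}: 1/2 true — not all ✓
  (4) {v_1, v_5}: 0/2 true — not all ✓
  (5) v_1=F ⇒ v_3: vacuous ✓
  (6) {v_1, v_5, v_3, v_2}: 1 true — exactly one ✓
  (7) {v_4, v_0}: 1 true — at least one ✓
  (8) v_2=T, v_0=T — same ✓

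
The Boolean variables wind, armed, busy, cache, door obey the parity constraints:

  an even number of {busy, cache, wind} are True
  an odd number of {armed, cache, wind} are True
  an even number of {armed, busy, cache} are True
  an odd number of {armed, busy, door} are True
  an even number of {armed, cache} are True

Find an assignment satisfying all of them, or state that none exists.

wind=T, armed=T, busy=F, cache=T, door=F

{busy, cache, wind}: 2 true → even ✓
{armed, cache, wind}: 3 true → odd ✓
{armed, busy, cache}: 2 true → even ✓
{armed, busy, door}: 1 true → odd ✓
{armed, cache}: 2 true → even ✓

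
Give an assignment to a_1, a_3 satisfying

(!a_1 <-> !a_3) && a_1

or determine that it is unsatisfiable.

a_1 = True; a_3 = True

  !a_1 <-> !a_3 = True
    !a_1 = False
    !a_3 = False
Both conjuncts True, so the formula holds.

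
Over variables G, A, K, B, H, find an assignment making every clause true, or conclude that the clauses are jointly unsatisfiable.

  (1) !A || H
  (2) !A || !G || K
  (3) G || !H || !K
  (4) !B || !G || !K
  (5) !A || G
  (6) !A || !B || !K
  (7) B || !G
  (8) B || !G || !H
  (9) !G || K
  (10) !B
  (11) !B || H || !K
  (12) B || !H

G = False; A = False; K = False; B = False; H = False

Unit clause (!B) forces B = False.
In (B || !H) only !H is left, so H = False.
In (!A || H) only !A is left, so A = False.
In (B || !G) only !G is left, so G = False.
Set K = False.
All clauses satisfied.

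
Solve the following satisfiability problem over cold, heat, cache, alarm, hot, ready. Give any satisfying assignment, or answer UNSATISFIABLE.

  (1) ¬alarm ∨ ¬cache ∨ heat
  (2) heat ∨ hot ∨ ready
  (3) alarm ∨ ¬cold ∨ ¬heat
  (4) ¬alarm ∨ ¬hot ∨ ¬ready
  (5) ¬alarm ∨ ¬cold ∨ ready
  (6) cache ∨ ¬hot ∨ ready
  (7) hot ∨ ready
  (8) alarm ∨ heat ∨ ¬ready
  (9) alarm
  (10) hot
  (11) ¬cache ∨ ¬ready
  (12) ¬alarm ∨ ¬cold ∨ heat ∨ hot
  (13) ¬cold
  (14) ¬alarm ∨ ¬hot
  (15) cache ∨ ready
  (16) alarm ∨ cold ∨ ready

Case alarm = True:
  (hot) forces hot = True.
  Clause (¬alarm ∨ ¬hot) is falsified — contradiction.
Case alarm = False:
  Clause (alarm) is falsified — contradiction.
Both cases fail, so the formula is unsatisfiable.

UNSATISFIABLE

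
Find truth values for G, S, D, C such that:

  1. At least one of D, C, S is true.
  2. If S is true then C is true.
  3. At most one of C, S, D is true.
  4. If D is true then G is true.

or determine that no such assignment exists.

G = True; S = False; D = False; C = True

  (1) {D, C, S}: 1 true — at least one ✓
  (2) S=F ⇒ C: vacuous ✓
  (3) {C, S, D}: 1 true — at most one ✓
  (4) D=F ⇒ G: vacuous ✓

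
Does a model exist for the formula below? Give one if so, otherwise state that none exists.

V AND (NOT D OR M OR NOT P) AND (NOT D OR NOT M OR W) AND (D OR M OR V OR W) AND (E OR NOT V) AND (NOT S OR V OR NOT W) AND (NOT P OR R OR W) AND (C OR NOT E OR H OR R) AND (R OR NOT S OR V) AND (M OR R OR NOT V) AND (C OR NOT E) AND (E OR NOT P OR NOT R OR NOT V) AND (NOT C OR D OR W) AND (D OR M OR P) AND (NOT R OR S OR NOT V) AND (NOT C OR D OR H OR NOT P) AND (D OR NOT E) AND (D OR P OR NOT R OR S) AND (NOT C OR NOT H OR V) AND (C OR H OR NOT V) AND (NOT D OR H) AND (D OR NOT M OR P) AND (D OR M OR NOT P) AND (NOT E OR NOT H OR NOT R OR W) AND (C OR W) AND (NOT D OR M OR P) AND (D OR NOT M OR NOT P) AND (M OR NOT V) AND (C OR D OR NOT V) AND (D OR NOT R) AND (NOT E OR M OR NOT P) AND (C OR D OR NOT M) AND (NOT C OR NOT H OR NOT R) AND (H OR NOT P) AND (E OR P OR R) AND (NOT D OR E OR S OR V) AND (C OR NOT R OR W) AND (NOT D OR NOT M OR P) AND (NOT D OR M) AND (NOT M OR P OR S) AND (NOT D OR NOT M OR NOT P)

Case V = True:
  (E OR NOT V) forces E = True.
  (C OR NOT E) forces C = True.
  (D OR NOT E) forces D = True.
  (NOT D OR H) forces H = True.
  (M OR NOT V) forces M = True.
  (NOT D OR NOT M OR W) forces W = True.
  (NOT C OR NOT H OR NOT R) forces R = False.
  (NOT D OR NOT M OR P) forces P = True.
  Clause (NOT D OR NOT M OR NOT P) is falsified — contradiction.
Case V = False:
  Clause (V) is falsified — contradiction.
Both cases fail, so the formula is unsatisfiable.

The formula is unsatisfiable.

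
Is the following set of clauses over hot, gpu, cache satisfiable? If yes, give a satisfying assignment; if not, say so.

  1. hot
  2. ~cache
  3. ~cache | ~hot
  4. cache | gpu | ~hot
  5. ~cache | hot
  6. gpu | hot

Unit clause (hot) forces hot = True.
Unit clause (~cache) forces cache = False.
In (cache | gpu | ~hot) only gpu is left, so gpu = True.
All clauses satisfied.

hot = True, gpu = True, cache = False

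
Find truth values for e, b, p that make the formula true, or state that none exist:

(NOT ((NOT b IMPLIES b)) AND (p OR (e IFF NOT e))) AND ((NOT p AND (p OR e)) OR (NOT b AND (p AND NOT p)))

Case p = True: the conjunct (NOT p AND (p OR e)) OR (NOT b AND (p AND NOT p)) becomes (False AND True) OR (NOT b AND False) = False.
Case p = False: the formula simplifies to (NOT ((NOT b IMPLIES b)) AND (e IFF NOT e)) AND e.
  e = True: the conjunct e IFF NOT e becomes True IFF NOT True = False.
  e = False: the conjunct e IFF NOT e becomes False IFF NOT False = False.
Both cases fail — unsatisfiable.

No satisfying assignment exists.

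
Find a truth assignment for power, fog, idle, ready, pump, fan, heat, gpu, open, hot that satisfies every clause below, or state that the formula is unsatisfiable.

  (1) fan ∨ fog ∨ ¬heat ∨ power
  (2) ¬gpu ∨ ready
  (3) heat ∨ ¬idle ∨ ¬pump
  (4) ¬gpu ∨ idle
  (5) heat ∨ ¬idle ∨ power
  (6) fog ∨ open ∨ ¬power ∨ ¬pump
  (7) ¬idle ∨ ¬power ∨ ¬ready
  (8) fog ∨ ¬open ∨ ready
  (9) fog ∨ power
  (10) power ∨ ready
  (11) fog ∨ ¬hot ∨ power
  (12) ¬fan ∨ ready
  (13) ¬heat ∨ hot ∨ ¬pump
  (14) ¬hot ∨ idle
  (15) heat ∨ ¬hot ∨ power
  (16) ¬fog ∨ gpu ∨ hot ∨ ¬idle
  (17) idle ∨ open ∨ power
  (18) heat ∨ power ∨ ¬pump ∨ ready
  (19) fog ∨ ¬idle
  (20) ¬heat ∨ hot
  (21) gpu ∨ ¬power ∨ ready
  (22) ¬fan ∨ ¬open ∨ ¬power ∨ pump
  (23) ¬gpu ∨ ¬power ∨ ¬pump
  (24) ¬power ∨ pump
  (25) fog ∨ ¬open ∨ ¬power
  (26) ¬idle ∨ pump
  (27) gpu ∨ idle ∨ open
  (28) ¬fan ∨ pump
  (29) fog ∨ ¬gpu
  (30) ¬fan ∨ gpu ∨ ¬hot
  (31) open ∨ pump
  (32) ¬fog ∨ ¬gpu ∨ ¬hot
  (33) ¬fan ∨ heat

power = False, fog = True, idle = True, ready = True, pump = True, fan = False, heat = True, gpu = False, open = True, hot = True

Set power = False.
  then (fog ∨ power) forces fog = True.
  then (power ∨ ready) forces ready = True.
Set idle = True.
  then (heat ∨ ¬idle ∨ power) forces heat = True.
  then (¬heat ∨ hot) forces hot = True.
  then (¬idle ∨ pump) forces pump = True.
  then (¬fog ∨ ¬gpu ∨ ¬hot) forces gpu = False.
  then (¬fan ∨ gpu ∨ ¬hot) forces fan = False.
Set open = True.
All clauses satisfied.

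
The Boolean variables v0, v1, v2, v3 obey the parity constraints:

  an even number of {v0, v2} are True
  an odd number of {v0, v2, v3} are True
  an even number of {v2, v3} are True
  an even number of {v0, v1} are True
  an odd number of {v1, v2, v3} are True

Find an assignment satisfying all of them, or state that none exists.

v0 = True; v1 = True; v2 = True; v3 = True

{v0, v2}: 2 true → even ✓
{v0, v2, v3}: 3 true → odd ✓
{v2, v3}: 2 true → even ✓
{v0, v1}: 2 true → even ✓
{v1, v2, v3}: 3 true → odd ✓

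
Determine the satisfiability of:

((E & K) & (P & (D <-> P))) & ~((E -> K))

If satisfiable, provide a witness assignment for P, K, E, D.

Unsatisfiable — no assignment works.

Case K = True: the conjunct ~((E -> K)) becomes ~((E -> True)) = False.
Case K = False: the conjunct K is False.
Both cases fail — unsatisfiable.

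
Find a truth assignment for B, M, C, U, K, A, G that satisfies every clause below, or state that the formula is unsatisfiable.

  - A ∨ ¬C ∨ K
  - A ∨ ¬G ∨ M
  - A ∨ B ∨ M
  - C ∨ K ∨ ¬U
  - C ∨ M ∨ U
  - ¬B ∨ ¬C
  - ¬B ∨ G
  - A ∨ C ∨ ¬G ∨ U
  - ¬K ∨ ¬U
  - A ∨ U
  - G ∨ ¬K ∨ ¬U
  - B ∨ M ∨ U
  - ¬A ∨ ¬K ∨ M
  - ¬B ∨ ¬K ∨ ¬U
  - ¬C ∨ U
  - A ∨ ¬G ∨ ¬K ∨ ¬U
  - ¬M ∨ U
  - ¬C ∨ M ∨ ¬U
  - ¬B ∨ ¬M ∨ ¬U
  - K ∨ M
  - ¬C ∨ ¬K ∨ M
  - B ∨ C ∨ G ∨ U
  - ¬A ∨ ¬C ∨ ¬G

B=F; M=T; C=T; U=T; K=F; A=T; G=F

Set B = False.
Set M = True.
  then (¬M ∨ U) forces U = True.
  then (¬K ∨ ¬U) forces K = False.
  then (C ∨ K ∨ ¬U) forces C = True.
  then (A ∨ ¬C ∨ K) forces A = True.
  then (¬A ∨ ¬C ∨ ¬G) forces G = False.
All clauses satisfied.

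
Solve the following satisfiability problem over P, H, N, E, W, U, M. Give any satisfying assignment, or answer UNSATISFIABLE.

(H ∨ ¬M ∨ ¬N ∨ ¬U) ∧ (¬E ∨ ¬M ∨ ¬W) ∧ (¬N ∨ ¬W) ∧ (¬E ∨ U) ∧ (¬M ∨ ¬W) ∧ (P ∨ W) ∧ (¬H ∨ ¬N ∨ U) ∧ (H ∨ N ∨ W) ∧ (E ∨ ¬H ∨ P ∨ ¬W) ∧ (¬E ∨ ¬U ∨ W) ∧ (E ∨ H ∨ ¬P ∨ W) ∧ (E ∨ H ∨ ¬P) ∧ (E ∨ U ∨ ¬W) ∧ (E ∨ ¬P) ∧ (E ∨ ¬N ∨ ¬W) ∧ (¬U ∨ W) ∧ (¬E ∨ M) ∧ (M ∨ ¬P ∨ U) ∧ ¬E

P = False; H = False; N = False; E = False; W = True; U = True; M = False

Unit clause (¬E) forces E = False.
In (E ∨ ¬P) only ¬P is left, so P = False.
In (P ∨ W) only W is left, so W = True.
In (E ∨ ¬H ∨ P ∨ ¬W) only ¬H is left, so H = False.
In (E ∨ U ∨ ¬W) only U is left, so U = True.
In (E ∨ ¬N ∨ ¬W) only ¬N is left, so N = False.
In (¬M ∨ ¬W) only ¬M is left, so M = False.
All clauses satisfied.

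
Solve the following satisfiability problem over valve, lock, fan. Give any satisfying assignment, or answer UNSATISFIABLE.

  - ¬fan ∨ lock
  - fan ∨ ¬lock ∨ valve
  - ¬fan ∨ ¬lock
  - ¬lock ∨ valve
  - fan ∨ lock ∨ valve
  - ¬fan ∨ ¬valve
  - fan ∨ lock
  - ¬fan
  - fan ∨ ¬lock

The formula is unsatisfiable.

Case fan = True:
  Clause (¬fan) is falsified — contradiction.
Case fan = False:
  (fan ∨ lock) forces lock = True.
  Clause (fan ∨ ¬lock) is falsified — contradiction.
Both cases fail, so the formula is unsatisfiable.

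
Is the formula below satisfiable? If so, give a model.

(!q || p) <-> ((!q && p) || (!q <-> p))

q=F, p=T

  (!q || p) <-> ((!q && p) || (!q <-> p)) = True
    !q || p = True
      !q = True
    (!q && p) || (!q <-> p) = True
      !q && p = True
        !q = True
      !q <-> p = True
        !q = True
The formula evaluates to True.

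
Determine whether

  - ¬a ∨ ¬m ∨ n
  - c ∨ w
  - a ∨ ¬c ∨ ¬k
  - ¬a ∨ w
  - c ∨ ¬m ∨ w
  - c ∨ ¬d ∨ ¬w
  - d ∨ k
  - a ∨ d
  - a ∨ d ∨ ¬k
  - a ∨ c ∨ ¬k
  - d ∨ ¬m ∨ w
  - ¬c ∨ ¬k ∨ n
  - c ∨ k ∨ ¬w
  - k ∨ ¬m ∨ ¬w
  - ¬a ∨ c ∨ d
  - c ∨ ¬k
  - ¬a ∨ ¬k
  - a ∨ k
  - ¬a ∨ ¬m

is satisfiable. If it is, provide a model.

Set a = True.
  then (¬a ∨ w) forces w = True.
  then (¬a ∨ ¬k) forces k = False.
  then (¬a ∨ ¬m) forces m = False.
  then (d ∨ k) forces d = True.
  then (c ∨ k ∨ ¬w) forces c = True.
Set n = False.
All clauses satisfied.

a: True, w: True, n: False, c: True, d: True, k: False, m: False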